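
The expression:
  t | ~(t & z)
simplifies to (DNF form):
True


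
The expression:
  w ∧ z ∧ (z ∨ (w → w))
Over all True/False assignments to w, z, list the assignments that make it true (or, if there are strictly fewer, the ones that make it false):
is true only for:
  w=True, z=True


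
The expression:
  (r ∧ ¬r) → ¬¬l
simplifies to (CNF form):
True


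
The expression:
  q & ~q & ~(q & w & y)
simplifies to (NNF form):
False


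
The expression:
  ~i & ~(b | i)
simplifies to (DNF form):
~b & ~i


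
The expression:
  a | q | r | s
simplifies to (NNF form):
a | q | r | s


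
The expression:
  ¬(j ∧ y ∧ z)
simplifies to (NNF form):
¬j ∨ ¬y ∨ ¬z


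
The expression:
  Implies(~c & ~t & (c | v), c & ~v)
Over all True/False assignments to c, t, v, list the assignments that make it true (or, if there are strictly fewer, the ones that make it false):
is false only for:
  c=False, t=False, v=True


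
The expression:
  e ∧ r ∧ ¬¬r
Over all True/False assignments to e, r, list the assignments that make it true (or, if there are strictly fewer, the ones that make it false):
is true only for:
  e=True, r=True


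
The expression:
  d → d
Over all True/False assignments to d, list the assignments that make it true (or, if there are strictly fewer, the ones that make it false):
is always true.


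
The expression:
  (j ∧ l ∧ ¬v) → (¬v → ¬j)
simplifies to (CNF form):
v ∨ ¬j ∨ ¬l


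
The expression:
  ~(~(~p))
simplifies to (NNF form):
~p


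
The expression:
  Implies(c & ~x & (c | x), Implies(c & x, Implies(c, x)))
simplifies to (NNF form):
True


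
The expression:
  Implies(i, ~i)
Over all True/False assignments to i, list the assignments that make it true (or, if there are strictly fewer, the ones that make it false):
is true only for:
  i=False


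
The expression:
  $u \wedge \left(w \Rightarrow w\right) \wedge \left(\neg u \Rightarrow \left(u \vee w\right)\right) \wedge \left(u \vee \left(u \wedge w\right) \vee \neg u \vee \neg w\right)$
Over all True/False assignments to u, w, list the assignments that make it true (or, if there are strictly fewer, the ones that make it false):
is true only for:
  u=True, w=False;
  u=True, w=True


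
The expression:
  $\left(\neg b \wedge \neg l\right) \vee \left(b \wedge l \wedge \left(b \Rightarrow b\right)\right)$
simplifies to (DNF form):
$\left(b \wedge l\right) \vee \left(\neg b \wedge \neg l\right)$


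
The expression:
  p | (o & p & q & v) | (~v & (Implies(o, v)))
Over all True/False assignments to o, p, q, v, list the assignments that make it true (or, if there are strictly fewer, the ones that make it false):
is false only for:
  o=False, p=False, q=False, v=True;
  o=False, p=False, q=True, v=True;
  o=True, p=False, q=False, v=False;
  o=True, p=False, q=False, v=True;
  o=True, p=False, q=True, v=False;
  o=True, p=False, q=True, v=True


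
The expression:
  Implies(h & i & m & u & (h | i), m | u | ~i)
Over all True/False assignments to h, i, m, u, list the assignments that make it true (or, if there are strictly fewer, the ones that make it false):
is always true.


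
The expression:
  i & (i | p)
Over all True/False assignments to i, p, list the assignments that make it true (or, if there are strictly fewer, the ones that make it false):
is true only for:
  i=True, p=False;
  i=True, p=True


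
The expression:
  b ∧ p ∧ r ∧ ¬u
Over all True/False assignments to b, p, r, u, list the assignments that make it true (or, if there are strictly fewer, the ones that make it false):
is true only for:
  b=True, p=True, r=True, u=False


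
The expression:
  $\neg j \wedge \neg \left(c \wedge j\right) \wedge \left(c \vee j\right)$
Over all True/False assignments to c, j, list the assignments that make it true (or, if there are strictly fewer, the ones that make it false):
is true only for:
  c=True, j=False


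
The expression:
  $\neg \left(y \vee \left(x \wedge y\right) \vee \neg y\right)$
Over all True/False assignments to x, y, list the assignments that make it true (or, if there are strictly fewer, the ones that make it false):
is never true.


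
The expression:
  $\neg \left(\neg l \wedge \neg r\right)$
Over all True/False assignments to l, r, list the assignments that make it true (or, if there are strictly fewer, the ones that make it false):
is false only for:
  l=False, r=False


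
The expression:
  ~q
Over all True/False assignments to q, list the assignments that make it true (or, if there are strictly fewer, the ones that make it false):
is true only for:
  q=False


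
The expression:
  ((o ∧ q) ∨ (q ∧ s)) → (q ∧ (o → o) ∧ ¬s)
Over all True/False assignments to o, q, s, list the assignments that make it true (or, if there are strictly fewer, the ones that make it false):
is false only for:
  o=False, q=True, s=True;
  o=True, q=True, s=True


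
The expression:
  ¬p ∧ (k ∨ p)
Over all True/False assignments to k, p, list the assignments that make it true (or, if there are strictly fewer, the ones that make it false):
is true only for:
  k=True, p=False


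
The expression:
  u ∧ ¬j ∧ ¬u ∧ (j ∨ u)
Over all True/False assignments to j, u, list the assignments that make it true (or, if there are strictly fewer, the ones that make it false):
is never true.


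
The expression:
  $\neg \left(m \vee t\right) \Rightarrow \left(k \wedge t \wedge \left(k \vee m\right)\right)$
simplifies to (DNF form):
$m \vee t$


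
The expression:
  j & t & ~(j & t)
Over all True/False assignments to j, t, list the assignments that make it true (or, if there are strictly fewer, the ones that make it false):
is never true.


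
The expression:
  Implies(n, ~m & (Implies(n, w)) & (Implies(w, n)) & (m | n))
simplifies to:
~n | (w & ~m)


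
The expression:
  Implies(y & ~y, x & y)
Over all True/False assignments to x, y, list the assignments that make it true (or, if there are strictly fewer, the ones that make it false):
is always true.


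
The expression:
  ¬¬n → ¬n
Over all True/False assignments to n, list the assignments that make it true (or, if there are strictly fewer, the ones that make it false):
is true only for:
  n=False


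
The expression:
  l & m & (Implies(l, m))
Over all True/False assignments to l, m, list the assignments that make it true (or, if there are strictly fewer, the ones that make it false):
is true only for:
  l=True, m=True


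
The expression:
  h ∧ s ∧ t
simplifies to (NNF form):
h ∧ s ∧ t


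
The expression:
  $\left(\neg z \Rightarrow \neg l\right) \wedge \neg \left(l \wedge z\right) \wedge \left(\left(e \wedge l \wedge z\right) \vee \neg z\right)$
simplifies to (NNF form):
$\neg l \wedge \neg z$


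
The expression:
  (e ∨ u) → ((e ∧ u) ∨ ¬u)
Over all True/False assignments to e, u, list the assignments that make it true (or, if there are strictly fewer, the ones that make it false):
is false only for:
  e=False, u=True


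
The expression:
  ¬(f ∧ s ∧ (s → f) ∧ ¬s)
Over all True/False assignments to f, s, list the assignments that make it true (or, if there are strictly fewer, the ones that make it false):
is always true.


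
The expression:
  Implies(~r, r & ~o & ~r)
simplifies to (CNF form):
r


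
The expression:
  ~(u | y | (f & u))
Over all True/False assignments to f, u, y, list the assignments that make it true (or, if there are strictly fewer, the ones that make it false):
is true only for:
  f=False, u=False, y=False;
  f=True, u=False, y=False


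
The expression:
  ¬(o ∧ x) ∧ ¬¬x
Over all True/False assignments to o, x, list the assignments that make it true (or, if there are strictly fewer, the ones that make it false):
is true only for:
  o=False, x=True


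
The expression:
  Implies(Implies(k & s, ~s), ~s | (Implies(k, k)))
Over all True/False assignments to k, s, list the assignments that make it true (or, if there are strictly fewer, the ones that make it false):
is always true.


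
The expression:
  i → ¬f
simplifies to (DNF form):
¬f ∨ ¬i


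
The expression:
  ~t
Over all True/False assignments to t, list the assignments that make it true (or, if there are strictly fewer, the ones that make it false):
is true only for:
  t=False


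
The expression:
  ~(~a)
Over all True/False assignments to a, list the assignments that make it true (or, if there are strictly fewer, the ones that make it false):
is true only for:
  a=True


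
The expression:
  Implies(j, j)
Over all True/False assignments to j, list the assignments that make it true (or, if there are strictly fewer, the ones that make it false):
is always true.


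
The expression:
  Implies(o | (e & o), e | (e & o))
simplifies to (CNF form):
e | ~o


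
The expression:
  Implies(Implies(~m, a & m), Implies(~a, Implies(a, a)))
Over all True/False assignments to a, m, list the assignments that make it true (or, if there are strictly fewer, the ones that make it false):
is always true.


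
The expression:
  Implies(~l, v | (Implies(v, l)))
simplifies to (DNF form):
True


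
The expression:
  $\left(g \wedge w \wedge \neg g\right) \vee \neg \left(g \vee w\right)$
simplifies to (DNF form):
$\neg g \wedge \neg w$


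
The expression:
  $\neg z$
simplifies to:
$\neg z$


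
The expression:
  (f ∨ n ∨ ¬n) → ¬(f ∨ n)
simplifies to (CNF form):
¬f ∧ ¬n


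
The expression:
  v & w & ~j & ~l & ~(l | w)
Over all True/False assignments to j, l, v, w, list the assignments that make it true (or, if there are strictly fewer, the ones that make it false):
is never true.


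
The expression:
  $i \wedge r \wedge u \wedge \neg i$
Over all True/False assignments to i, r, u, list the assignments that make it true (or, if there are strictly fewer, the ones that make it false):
is never true.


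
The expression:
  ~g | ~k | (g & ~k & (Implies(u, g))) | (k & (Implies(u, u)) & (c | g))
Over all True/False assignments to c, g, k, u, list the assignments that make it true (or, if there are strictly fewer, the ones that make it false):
is always true.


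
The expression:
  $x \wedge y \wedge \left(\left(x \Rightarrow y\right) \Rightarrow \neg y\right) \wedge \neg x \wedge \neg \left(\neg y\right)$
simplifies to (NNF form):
$\text{False}$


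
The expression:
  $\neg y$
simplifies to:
$\neg y$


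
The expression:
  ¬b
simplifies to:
¬b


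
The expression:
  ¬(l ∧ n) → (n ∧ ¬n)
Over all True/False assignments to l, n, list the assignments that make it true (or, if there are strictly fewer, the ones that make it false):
is true only for:
  l=True, n=True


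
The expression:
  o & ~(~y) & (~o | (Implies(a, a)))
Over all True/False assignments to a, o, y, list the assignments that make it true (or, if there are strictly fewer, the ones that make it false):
is true only for:
  a=False, o=True, y=True;
  a=True, o=True, y=True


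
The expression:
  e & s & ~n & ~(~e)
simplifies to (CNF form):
e & s & ~n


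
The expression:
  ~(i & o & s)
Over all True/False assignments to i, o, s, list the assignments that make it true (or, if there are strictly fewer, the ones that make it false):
is false only for:
  i=True, o=True, s=True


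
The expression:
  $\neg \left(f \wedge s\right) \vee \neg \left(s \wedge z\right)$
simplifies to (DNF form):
$\neg f \vee \neg s \vee \neg z$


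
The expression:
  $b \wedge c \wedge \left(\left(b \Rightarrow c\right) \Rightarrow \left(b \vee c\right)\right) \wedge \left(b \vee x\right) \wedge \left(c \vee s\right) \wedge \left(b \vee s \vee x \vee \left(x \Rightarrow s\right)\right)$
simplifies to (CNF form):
$b \wedge c$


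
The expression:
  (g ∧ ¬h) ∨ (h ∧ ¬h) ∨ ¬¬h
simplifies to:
g ∨ h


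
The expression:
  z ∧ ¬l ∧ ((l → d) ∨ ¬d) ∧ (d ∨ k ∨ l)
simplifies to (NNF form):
z ∧ ¬l ∧ (d ∨ k)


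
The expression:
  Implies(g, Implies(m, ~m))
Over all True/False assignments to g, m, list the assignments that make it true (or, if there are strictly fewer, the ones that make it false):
is false only for:
  g=True, m=True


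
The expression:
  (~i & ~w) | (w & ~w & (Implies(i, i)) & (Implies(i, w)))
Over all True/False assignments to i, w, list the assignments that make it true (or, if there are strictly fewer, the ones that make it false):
is true only for:
  i=False, w=False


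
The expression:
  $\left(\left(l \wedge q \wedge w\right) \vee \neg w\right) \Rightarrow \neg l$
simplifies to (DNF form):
$\left(w \wedge \neg q\right) \vee \neg l$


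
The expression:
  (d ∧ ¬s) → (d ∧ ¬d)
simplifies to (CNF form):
s ∨ ¬d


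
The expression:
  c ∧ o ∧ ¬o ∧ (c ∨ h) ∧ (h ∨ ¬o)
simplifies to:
False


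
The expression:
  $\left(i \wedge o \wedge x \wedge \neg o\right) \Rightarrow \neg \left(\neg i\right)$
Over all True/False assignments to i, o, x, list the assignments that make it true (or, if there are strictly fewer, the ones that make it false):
is always true.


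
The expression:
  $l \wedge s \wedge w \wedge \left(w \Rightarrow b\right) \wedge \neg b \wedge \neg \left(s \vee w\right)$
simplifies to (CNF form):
$\text{False}$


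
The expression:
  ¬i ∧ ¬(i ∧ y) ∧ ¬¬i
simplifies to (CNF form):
False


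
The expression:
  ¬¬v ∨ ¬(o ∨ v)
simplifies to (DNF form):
v ∨ ¬o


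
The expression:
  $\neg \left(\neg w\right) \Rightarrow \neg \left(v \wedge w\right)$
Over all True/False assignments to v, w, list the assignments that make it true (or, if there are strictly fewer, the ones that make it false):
is false only for:
  v=True, w=True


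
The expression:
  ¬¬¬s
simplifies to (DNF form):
¬s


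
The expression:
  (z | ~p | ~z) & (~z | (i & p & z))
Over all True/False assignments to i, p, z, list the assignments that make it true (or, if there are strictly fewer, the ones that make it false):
is false only for:
  i=False, p=False, z=True;
  i=False, p=True, z=True;
  i=True, p=False, z=True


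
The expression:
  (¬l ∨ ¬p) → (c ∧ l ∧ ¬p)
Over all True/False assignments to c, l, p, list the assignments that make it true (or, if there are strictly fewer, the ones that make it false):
is true only for:
  c=False, l=True, p=True;
  c=True, l=True, p=False;
  c=True, l=True, p=True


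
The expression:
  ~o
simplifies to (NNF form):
~o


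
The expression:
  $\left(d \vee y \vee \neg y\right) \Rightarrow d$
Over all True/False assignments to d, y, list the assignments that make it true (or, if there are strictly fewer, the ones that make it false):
is true only for:
  d=True, y=False;
  d=True, y=True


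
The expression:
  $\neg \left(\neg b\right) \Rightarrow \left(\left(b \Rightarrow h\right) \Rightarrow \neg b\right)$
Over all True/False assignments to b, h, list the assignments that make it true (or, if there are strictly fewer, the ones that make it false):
is false only for:
  b=True, h=True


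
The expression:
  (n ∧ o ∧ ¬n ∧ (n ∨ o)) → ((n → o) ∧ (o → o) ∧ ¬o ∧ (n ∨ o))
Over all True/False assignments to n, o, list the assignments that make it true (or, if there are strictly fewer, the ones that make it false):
is always true.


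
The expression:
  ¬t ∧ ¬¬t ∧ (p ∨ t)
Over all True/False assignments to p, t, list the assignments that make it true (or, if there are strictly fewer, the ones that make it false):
is never true.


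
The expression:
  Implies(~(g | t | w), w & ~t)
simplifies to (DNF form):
g | t | w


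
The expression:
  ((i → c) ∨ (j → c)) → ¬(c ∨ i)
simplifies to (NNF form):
¬c ∧ (j ∨ ¬i)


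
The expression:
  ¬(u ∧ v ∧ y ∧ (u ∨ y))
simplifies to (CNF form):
¬u ∨ ¬v ∨ ¬y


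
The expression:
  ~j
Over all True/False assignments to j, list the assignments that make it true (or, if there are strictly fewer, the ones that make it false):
is true only for:
  j=False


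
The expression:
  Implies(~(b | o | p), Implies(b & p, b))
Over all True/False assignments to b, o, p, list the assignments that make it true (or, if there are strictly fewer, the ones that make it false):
is always true.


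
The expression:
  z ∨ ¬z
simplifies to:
True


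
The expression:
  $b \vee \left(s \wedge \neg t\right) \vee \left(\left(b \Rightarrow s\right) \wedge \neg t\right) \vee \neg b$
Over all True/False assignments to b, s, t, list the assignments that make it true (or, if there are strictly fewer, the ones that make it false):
is always true.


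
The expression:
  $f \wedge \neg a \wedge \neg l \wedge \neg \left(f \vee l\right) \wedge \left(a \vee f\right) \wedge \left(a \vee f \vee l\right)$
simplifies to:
$\text{False}$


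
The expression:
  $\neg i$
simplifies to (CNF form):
$\neg i$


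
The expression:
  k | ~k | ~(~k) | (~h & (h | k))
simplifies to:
True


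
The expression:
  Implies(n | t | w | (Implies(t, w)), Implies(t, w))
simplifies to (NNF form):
w | ~t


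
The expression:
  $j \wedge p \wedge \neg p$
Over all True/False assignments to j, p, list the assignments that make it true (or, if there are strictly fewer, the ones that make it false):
is never true.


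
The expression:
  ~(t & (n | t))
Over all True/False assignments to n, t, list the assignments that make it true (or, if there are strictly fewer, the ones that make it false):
is true only for:
  n=False, t=False;
  n=True, t=False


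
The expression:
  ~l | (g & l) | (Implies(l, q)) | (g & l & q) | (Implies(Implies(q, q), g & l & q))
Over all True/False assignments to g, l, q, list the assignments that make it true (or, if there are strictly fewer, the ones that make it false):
is false only for:
  g=False, l=True, q=False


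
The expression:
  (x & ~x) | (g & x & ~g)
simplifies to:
False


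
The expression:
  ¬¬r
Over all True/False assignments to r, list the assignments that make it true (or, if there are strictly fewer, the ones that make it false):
is true only for:
  r=True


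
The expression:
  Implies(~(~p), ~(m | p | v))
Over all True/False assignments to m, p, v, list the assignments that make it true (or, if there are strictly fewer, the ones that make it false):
is true only for:
  m=False, p=False, v=False;
  m=False, p=False, v=True;
  m=True, p=False, v=False;
  m=True, p=False, v=True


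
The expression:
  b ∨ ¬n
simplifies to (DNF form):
b ∨ ¬n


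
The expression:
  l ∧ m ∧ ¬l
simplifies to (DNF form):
False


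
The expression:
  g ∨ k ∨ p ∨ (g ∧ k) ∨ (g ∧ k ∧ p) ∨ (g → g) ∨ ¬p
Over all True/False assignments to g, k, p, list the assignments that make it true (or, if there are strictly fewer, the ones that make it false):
is always true.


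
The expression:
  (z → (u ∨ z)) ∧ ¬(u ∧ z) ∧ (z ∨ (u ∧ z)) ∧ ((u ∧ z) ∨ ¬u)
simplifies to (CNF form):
z ∧ ¬u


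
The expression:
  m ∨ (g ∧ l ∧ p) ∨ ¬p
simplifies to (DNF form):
m ∨ (g ∧ l) ∨ ¬p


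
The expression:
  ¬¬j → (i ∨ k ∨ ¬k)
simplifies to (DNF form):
True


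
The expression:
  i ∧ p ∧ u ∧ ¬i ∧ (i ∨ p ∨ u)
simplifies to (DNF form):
False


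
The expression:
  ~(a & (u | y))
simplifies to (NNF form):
~a | (~u & ~y)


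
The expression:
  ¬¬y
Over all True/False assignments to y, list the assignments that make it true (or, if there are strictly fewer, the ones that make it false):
is true only for:
  y=True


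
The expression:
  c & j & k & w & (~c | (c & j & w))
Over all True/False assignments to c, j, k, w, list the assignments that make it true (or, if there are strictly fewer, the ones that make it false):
is true only for:
  c=True, j=True, k=True, w=True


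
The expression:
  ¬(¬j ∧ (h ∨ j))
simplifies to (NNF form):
j ∨ ¬h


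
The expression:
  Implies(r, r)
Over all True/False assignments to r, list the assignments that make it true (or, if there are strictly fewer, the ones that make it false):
is always true.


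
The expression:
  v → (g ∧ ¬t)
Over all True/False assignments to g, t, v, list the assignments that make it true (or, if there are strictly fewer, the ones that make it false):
is false only for:
  g=False, t=False, v=True;
  g=False, t=True, v=True;
  g=True, t=True, v=True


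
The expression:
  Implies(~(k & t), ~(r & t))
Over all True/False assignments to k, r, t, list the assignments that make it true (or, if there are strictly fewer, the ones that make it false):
is false only for:
  k=False, r=True, t=True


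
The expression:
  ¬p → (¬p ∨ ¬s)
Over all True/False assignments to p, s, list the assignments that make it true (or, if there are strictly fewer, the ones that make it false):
is always true.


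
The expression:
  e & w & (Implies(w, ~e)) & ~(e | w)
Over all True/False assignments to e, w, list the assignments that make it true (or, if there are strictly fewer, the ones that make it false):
is never true.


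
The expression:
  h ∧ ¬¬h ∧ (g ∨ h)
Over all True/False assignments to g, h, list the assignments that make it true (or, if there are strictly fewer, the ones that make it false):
is true only for:
  g=False, h=True;
  g=True, h=True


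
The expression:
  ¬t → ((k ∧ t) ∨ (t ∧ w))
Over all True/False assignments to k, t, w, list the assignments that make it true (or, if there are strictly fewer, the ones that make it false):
is true only for:
  k=False, t=True, w=False;
  k=False, t=True, w=True;
  k=True, t=True, w=False;
  k=True, t=True, w=True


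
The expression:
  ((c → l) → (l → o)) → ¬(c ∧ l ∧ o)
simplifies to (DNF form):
¬c ∨ ¬l ∨ ¬o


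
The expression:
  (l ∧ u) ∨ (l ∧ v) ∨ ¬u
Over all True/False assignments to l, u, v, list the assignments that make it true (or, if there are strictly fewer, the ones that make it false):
is false only for:
  l=False, u=True, v=False;
  l=False, u=True, v=True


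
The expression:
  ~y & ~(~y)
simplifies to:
False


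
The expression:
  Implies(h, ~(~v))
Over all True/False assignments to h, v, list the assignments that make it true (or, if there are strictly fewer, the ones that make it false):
is false only for:
  h=True, v=False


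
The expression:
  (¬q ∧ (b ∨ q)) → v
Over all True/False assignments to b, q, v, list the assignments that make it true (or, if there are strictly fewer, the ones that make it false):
is false only for:
  b=True, q=False, v=False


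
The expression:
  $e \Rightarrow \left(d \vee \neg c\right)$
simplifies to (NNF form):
$d \vee \neg c \vee \neg e$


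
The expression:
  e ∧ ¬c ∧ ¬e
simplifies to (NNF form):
False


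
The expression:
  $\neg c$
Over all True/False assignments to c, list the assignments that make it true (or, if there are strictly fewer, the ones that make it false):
is true only for:
  c=False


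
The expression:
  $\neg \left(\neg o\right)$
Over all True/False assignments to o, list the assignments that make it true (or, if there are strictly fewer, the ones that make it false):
is true only for:
  o=True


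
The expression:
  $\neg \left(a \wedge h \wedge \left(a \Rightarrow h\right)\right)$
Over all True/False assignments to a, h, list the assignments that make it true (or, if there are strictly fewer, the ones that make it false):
is false only for:
  a=True, h=True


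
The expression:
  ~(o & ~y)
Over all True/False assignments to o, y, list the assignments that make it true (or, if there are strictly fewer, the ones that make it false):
is false only for:
  o=True, y=False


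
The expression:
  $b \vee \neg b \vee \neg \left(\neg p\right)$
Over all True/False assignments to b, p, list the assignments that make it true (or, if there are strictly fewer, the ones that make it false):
is always true.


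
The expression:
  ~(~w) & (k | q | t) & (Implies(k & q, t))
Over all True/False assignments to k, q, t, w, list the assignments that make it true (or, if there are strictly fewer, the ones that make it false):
is true only for:
  k=False, q=False, t=True, w=True;
  k=False, q=True, t=False, w=True;
  k=False, q=True, t=True, w=True;
  k=True, q=False, t=False, w=True;
  k=True, q=False, t=True, w=True;
  k=True, q=True, t=True, w=True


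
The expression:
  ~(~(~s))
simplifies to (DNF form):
~s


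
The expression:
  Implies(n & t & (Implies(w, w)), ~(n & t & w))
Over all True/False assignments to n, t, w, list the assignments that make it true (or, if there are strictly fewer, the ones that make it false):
is false only for:
  n=True, t=True, w=True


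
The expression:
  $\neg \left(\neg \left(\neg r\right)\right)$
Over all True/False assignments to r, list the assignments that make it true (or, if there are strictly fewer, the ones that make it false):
is true only for:
  r=False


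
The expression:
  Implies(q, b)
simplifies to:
b | ~q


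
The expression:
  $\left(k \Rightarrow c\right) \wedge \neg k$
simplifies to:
$\neg k$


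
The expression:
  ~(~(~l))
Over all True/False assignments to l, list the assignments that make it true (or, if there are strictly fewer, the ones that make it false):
is true only for:
  l=False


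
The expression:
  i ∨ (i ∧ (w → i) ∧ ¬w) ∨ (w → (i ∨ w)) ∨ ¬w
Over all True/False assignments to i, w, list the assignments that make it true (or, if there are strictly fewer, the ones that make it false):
is always true.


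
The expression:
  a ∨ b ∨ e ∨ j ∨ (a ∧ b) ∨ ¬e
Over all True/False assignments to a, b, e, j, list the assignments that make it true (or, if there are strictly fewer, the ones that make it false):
is always true.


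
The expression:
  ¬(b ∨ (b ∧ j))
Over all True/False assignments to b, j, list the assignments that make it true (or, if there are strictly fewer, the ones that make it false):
is true only for:
  b=False, j=False;
  b=False, j=True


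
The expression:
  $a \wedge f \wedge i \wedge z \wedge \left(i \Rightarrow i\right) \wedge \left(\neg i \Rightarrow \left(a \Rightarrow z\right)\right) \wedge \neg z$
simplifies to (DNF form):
$\text{False}$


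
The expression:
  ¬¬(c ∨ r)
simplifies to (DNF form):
c ∨ r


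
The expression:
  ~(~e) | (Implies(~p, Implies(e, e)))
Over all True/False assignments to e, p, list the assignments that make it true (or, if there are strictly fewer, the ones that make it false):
is always true.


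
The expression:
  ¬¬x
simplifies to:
x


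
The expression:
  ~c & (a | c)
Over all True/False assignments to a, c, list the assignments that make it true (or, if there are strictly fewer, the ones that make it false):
is true only for:
  a=True, c=False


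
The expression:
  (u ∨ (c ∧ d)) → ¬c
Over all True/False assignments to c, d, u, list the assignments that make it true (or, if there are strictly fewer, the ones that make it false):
is false only for:
  c=True, d=False, u=True;
  c=True, d=True, u=False;
  c=True, d=True, u=True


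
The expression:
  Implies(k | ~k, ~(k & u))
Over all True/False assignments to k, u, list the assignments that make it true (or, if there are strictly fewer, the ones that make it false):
is false only for:
  k=True, u=True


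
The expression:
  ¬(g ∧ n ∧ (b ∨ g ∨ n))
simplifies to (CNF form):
¬g ∨ ¬n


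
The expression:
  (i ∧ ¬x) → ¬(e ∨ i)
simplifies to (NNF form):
x ∨ ¬i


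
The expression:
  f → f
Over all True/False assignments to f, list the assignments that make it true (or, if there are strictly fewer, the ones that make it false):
is always true.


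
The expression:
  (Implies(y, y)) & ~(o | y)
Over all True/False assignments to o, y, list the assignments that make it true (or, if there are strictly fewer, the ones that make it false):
is true only for:
  o=False, y=False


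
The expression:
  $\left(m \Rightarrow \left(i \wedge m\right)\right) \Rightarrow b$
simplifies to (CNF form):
$\left(b \vee m\right) \wedge \left(b \vee \neg i\right)$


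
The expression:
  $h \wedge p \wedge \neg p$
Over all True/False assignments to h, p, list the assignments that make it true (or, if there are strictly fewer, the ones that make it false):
is never true.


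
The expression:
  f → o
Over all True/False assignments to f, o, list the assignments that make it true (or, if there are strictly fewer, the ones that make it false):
is false only for:
  f=True, o=False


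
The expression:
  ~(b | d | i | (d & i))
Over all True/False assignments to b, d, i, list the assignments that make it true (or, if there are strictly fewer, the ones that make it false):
is true only for:
  b=False, d=False, i=False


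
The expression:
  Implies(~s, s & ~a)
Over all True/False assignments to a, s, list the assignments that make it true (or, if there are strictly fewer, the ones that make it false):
is true only for:
  a=False, s=True;
  a=True, s=True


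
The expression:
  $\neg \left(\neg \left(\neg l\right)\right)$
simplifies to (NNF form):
$\neg l$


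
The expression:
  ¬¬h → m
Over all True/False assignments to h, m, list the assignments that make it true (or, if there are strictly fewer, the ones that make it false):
is false only for:
  h=True, m=False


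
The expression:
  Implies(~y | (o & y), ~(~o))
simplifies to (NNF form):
o | y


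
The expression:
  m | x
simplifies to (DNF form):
m | x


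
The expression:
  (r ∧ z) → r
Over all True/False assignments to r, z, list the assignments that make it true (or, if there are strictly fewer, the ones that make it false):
is always true.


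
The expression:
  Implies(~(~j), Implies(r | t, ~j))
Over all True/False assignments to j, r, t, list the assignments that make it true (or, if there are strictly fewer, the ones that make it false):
is false only for:
  j=True, r=False, t=True;
  j=True, r=True, t=False;
  j=True, r=True, t=True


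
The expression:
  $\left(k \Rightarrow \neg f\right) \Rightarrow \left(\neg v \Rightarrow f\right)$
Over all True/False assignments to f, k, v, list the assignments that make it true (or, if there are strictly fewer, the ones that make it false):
is false only for:
  f=False, k=False, v=False;
  f=False, k=True, v=False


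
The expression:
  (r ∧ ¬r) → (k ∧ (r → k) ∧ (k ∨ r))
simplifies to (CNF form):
True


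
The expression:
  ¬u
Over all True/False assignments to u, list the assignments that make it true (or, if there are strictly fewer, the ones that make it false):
is true only for:
  u=False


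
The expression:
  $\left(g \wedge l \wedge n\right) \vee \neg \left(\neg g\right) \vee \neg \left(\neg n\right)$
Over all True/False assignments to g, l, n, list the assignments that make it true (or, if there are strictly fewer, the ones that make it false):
is false only for:
  g=False, l=False, n=False;
  g=False, l=True, n=False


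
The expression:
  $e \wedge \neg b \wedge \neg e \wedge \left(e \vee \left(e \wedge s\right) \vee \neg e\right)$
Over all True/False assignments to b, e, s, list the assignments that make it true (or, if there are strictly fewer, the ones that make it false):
is never true.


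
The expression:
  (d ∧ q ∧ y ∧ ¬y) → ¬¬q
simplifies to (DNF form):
True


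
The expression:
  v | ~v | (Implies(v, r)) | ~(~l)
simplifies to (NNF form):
True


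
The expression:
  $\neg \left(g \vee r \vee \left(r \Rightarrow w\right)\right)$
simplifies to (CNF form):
$\text{False}$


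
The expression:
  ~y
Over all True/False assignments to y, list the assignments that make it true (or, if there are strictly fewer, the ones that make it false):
is true only for:
  y=False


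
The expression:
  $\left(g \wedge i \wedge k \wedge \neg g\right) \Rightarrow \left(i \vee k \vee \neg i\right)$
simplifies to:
$\text{True}$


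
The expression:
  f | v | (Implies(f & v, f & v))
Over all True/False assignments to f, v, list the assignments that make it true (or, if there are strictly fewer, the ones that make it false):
is always true.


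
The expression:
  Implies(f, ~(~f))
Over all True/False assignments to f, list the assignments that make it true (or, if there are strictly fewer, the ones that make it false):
is always true.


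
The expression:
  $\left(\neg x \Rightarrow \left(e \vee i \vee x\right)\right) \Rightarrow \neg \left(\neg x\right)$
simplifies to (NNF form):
$x \vee \left(\neg e \wedge \neg i\right)$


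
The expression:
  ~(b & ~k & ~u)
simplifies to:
k | u | ~b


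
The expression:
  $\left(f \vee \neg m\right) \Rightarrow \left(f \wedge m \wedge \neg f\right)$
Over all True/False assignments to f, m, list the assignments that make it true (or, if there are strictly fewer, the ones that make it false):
is true only for:
  f=False, m=True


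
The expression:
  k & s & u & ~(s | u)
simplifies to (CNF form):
False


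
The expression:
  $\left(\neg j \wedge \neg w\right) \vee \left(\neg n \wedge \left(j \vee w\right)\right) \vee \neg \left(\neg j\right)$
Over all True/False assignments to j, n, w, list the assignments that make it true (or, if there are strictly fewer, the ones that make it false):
is false only for:
  j=False, n=True, w=True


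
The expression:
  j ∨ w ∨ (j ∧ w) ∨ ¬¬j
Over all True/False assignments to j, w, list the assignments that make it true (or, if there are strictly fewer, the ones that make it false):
is false only for:
  j=False, w=False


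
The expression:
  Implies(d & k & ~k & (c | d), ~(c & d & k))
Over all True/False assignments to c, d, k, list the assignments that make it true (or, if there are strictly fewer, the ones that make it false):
is always true.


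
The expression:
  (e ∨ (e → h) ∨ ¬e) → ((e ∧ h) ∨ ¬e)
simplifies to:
h ∨ ¬e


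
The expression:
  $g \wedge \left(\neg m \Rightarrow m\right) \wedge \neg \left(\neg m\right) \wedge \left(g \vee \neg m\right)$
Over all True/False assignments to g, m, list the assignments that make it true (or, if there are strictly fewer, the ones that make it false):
is true only for:
  g=True, m=True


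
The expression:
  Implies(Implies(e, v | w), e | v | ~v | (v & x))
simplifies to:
True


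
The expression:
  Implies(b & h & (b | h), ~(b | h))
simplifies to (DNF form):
~b | ~h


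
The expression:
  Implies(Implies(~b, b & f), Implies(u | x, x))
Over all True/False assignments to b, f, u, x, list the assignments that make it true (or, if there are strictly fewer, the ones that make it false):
is false only for:
  b=True, f=False, u=True, x=False;
  b=True, f=True, u=True, x=False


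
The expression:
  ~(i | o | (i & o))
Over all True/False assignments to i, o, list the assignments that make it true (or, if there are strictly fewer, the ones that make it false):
is true only for:
  i=False, o=False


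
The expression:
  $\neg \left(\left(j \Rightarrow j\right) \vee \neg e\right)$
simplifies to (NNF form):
$\text{False}$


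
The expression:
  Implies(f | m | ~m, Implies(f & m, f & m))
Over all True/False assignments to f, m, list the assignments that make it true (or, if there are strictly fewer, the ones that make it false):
is always true.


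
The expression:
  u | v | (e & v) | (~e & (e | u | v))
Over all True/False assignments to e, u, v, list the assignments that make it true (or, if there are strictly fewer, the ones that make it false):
is false only for:
  e=False, u=False, v=False;
  e=True, u=False, v=False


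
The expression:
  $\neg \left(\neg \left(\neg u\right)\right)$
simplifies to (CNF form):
$\neg u$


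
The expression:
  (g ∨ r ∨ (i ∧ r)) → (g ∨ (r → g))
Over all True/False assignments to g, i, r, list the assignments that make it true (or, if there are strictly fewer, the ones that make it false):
is false only for:
  g=False, i=False, r=True;
  g=False, i=True, r=True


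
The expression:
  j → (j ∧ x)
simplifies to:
x ∨ ¬j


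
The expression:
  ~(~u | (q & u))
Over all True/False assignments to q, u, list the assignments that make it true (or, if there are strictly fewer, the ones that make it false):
is true only for:
  q=False, u=True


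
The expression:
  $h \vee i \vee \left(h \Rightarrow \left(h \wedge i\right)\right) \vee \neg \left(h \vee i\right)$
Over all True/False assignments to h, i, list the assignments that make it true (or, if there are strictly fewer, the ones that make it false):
is always true.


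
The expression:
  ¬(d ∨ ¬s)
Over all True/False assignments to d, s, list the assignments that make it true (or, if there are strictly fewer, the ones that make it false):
is true only for:
  d=False, s=True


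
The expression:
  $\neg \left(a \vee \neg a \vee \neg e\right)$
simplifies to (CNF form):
$\text{False}$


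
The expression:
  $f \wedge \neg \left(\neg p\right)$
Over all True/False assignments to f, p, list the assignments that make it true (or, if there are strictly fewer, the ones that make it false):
is true only for:
  f=True, p=True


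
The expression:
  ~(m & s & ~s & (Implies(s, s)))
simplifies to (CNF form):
True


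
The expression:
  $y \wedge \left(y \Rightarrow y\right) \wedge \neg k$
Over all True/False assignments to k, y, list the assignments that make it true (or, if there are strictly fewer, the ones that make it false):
is true only for:
  k=False, y=True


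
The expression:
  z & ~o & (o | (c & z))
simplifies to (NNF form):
c & z & ~o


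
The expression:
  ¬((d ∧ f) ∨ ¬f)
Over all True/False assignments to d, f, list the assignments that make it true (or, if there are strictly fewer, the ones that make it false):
is true only for:
  d=False, f=True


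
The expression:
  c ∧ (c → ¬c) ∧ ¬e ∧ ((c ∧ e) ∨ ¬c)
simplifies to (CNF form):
False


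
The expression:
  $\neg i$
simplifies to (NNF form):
$\neg i$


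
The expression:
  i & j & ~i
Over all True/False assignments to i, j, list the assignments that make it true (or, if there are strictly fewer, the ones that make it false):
is never true.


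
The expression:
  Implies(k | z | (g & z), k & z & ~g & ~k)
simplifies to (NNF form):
~k & ~z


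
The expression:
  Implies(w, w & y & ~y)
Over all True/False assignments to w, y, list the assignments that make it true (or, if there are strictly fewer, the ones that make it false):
is true only for:
  w=False, y=False;
  w=False, y=True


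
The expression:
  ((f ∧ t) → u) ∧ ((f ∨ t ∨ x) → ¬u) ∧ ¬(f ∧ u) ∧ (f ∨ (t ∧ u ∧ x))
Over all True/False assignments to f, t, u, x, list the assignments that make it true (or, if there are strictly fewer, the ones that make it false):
is true only for:
  f=True, t=False, u=False, x=False;
  f=True, t=False, u=False, x=True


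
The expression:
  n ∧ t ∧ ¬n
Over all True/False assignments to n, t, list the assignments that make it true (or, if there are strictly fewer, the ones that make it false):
is never true.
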